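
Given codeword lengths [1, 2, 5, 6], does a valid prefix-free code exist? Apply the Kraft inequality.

Kraft inequality: Σ 2^(-l_i) ≤ 1 for prefix-free code
Calculating: 2^(-1) + 2^(-2) + 2^(-5) + 2^(-6)
= 0.5 + 0.25 + 0.03125 + 0.015625
= 0.7969
Since 0.7969 ≤ 1, prefix-free code exists


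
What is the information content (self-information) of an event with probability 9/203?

Information content I(x) = -log₂(p(x))
I = -log₂(9/203) = -log₂(0.0443)
I = 4.4954 bits


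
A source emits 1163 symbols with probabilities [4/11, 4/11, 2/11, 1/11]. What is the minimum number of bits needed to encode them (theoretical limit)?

Entropy H = 1.8231 bits/symbol
Minimum bits = H × n = 1.8231 × 1163
= 2120.23 bits


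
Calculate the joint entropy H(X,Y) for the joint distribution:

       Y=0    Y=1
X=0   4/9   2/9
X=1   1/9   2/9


H(X,Y) = -Σ p(x,y) log₂ p(x,y)
  p(0,0)=4/9: -0.4444 × log₂(0.4444) = 0.5200
  p(0,1)=2/9: -0.2222 × log₂(0.2222) = 0.4822
  p(1,0)=1/9: -0.1111 × log₂(0.1111) = 0.3522
  p(1,1)=2/9: -0.2222 × log₂(0.2222) = 0.4822
H(X,Y) = 1.8366 bits


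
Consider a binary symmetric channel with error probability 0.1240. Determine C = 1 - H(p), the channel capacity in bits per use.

For BSC with error probability p:
C = 1 - H(p) where H(p) is binary entropy
H(0.1240) = -0.1240 × log₂(0.1240) - 0.8760 × log₂(0.8760)
H(p) = 0.5408
C = 1 - 0.5408 = 0.4592 bits/use


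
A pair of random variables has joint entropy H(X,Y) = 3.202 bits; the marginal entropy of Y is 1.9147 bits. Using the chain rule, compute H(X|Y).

Chain rule: H(X,Y) = H(X|Y) + H(Y)
H(X|Y) = H(X,Y) - H(Y) = 3.202 - 1.9147 = 1.2873 bits


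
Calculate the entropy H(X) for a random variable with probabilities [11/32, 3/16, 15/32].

H(X) = -Σ p(x) log₂ p(x)
  -11/32 × log₂(11/32) = 0.5296
  -3/16 × log₂(3/16) = 0.4528
  -15/32 × log₂(15/32) = 0.5124
H(X) = 1.4948 bits


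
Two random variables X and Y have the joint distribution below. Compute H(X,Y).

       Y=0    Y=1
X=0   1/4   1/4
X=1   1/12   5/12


H(X,Y) = -Σ p(x,y) log₂ p(x,y)
  p(0,0)=1/4: -0.2500 × log₂(0.2500) = 0.5000
  p(0,1)=1/4: -0.2500 × log₂(0.2500) = 0.5000
  p(1,0)=1/12: -0.0833 × log₂(0.0833) = 0.2987
  p(1,1)=5/12: -0.4167 × log₂(0.4167) = 0.5263
H(X,Y) = 1.8250 bits


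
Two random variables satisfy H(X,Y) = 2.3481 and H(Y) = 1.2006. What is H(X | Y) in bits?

Chain rule: H(X,Y) = H(X|Y) + H(Y)
H(X|Y) = H(X,Y) - H(Y) = 2.3481 - 1.2006 = 1.1475 bits


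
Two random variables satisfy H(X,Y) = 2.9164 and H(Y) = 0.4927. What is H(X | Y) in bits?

Chain rule: H(X,Y) = H(X|Y) + H(Y)
H(X|Y) = H(X,Y) - H(Y) = 2.9164 - 0.4927 = 2.4237 bits


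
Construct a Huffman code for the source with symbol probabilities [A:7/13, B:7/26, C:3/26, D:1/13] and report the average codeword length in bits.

Huffman tree construction:
Combine smallest probabilities repeatedly
Resulting codes:
  A: 1 (length 1)
  B: 01 (length 2)
  C: 001 (length 3)
  D: 000 (length 3)
Average length = Σ p(s) × length(s) = 1.6538 bits


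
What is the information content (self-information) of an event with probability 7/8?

Information content I(x) = -log₂(p(x))
I = -log₂(7/8) = -log₂(0.8750)
I = 0.1926 bits


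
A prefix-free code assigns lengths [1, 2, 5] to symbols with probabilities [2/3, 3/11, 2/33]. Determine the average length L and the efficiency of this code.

Average length L = Σ p_i × l_i = 1.5152 bits
Entropy H = 1.1463 bits
Efficiency η = H/L × 100% = 75.66%


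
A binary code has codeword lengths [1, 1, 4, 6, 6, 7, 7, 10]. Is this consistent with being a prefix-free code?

Kraft inequality: Σ 2^(-l_i) ≤ 1 for prefix-free code
Calculating: 2^(-1) + 2^(-1) + 2^(-4) + 2^(-6) + 2^(-6) + 2^(-7) + 2^(-7) + 2^(-10)
= 0.5 + 0.5 + 0.0625 + 0.015625 + 0.015625 + 0.0078125 + 0.0078125 + 0.0009765625
= 1.1104
Since 1.1104 > 1, prefix-free code does not exist


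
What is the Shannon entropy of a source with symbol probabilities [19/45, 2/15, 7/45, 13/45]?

H(X) = -Σ p(x) log₂ p(x)
  -19/45 × log₂(19/45) = 0.5252
  -2/15 × log₂(2/15) = 0.3876
  -7/45 × log₂(7/45) = 0.4176
  -13/45 × log₂(13/45) = 0.5175
H(X) = 1.8479 bits


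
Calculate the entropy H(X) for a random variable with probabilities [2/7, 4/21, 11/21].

H(X) = -Σ p(x) log₂ p(x)
  -2/7 × log₂(2/7) = 0.5164
  -4/21 × log₂(4/21) = 0.4557
  -11/21 × log₂(11/21) = 0.4887
H(X) = 1.4607 bits


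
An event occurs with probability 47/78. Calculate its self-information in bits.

Information content I(x) = -log₂(p(x))
I = -log₂(47/78) = -log₂(0.6026)
I = 0.7308 bits


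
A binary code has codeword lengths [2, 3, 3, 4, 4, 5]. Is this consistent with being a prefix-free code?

Kraft inequality: Σ 2^(-l_i) ≤ 1 for prefix-free code
Calculating: 2^(-2) + 2^(-3) + 2^(-3) + 2^(-4) + 2^(-4) + 2^(-5)
= 0.25 + 0.125 + 0.125 + 0.0625 + 0.0625 + 0.03125
= 0.6562
Since 0.6562 ≤ 1, prefix-free code exists


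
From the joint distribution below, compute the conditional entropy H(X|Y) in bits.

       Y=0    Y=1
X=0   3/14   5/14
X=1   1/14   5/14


H(X|Y) = Σ_y p(y) H(X|Y=y)
  p(Y=0) = 2/7, H(X|Y=0) = 0.8113
  p(Y=1) = 5/7, H(X|Y=1) = 1.0000
H(X|Y) = 0.2857×0.8113 + 0.7143×1.0000 = 0.9461 bits


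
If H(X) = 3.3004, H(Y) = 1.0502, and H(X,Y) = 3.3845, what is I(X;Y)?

I(X;Y) = H(X) + H(Y) - H(X,Y)
I(X;Y) = 3.3004 + 1.0502 - 3.3845 = 0.9661 bits


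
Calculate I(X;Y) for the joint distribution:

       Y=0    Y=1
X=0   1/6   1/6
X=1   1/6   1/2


H(X) = 0.9183, H(Y) = 0.9183, H(X,Y) = 1.7925
I(X;Y) = H(X) + H(Y) - H(X,Y) = 0.0441 bits


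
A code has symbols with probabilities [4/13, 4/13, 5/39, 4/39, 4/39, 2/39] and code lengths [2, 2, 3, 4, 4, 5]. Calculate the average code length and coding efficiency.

Average length L = Σ p_i × l_i = 2.6923 bits
Entropy H = 2.3200 bits
Efficiency η = H/L × 100% = 86.17%


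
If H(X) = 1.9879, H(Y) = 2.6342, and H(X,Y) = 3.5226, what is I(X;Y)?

I(X;Y) = H(X) + H(Y) - H(X,Y)
I(X;Y) = 1.9879 + 2.6342 - 3.5226 = 1.0995 bits


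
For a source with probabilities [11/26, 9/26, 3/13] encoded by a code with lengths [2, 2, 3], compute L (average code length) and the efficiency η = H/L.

Average length L = Σ p_i × l_i = 2.2308 bits
Entropy H = 1.5430 bits
Efficiency η = H/L × 100% = 69.17%


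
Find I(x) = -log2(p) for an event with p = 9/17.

Information content I(x) = -log₂(p(x))
I = -log₂(9/17) = -log₂(0.5294)
I = 0.9175 bits


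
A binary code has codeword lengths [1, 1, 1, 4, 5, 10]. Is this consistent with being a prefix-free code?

Kraft inequality: Σ 2^(-l_i) ≤ 1 for prefix-free code
Calculating: 2^(-1) + 2^(-1) + 2^(-1) + 2^(-4) + 2^(-5) + 2^(-10)
= 0.5 + 0.5 + 0.5 + 0.0625 + 0.03125 + 0.0009765625
= 1.5947
Since 1.5947 > 1, prefix-free code does not exist


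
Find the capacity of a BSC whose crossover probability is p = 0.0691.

For BSC with error probability p:
C = 1 - H(p) where H(p) is binary entropy
H(0.0691) = -0.0691 × log₂(0.0691) - 0.9309 × log₂(0.9309)
H(p) = 0.3626
C = 1 - 0.3626 = 0.6374 bits/use


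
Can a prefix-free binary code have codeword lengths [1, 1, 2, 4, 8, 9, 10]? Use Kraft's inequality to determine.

Kraft inequality: Σ 2^(-l_i) ≤ 1 for prefix-free code
Calculating: 2^(-1) + 2^(-1) + 2^(-2) + 2^(-4) + 2^(-8) + 2^(-9) + 2^(-10)
= 0.5 + 0.5 + 0.25 + 0.0625 + 0.00390625 + 0.001953125 + 0.0009765625
= 1.3193
Since 1.3193 > 1, prefix-free code does not exist


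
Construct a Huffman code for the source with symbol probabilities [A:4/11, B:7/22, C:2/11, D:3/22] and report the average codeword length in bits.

Huffman tree construction:
Combine smallest probabilities repeatedly
Resulting codes:
  A: 0 (length 1)
  B: 10 (length 2)
  C: 111 (length 3)
  D: 110 (length 3)
Average length = Σ p(s) × length(s) = 1.9545 bits


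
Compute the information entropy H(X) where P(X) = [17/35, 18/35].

H(X) = -Σ p(x) log₂ p(x)
  -17/35 × log₂(17/35) = 0.5060
  -18/35 × log₂(18/35) = 0.4934
H(X) = 0.9994 bits


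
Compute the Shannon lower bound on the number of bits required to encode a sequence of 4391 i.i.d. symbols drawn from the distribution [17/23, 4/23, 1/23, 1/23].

Entropy H = 1.1546 bits/symbol
Minimum bits = H × n = 1.1546 × 4391
= 5069.71 bits


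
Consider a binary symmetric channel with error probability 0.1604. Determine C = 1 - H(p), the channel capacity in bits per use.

For BSC with error probability p:
C = 1 - H(p) where H(p) is binary entropy
H(0.1604) = -0.1604 × log₂(0.1604) - 0.8396 × log₂(0.8396)
H(p) = 0.6353
C = 1 - 0.6353 = 0.3647 bits/use


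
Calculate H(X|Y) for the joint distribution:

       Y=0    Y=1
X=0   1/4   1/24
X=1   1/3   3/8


H(X|Y) = Σ_y p(y) H(X|Y=y)
  p(Y=0) = 7/12, H(X|Y=0) = 0.9852
  p(Y=1) = 5/12, H(X|Y=1) = 0.4690
H(X|Y) = 0.5833×0.9852 + 0.4167×0.4690 = 0.7701 bits


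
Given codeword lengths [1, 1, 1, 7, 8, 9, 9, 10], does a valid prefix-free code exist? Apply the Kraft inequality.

Kraft inequality: Σ 2^(-l_i) ≤ 1 for prefix-free code
Calculating: 2^(-1) + 2^(-1) + 2^(-1) + 2^(-7) + 2^(-8) + 2^(-9) + 2^(-9) + 2^(-10)
= 0.5 + 0.5 + 0.5 + 0.0078125 + 0.00390625 + 0.001953125 + 0.001953125 + 0.0009765625
= 1.5166
Since 1.5166 > 1, prefix-free code does not exist


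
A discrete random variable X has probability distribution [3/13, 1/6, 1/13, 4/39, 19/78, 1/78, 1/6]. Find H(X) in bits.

H(X) = -Σ p(x) log₂ p(x)
  -3/13 × log₂(3/13) = 0.4882
  -1/6 × log₂(1/6) = 0.4308
  -1/13 × log₂(1/13) = 0.2846
  -4/39 × log₂(4/39) = 0.3370
  -19/78 × log₂(19/78) = 0.4963
  -1/78 × log₂(1/78) = 0.0806
  -1/6 × log₂(1/6) = 0.4308
H(X) = 2.5483 bits


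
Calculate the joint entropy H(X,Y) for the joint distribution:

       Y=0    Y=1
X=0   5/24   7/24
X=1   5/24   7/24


H(X,Y) = -Σ p(x,y) log₂ p(x,y)
  p(0,0)=5/24: -0.2083 × log₂(0.2083) = 0.4715
  p(0,1)=7/24: -0.2917 × log₂(0.2917) = 0.5185
  p(1,0)=5/24: -0.2083 × log₂(0.2083) = 0.4715
  p(1,1)=7/24: -0.2917 × log₂(0.2917) = 0.5185
H(X,Y) = 1.9799 bits


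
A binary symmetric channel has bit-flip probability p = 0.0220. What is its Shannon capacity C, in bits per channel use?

For BSC with error probability p:
C = 1 - H(p) where H(p) is binary entropy
H(0.0220) = -0.0220 × log₂(0.0220) - 0.9780 × log₂(0.9780)
H(p) = 0.1525
C = 1 - 0.1525 = 0.8475 bits/use


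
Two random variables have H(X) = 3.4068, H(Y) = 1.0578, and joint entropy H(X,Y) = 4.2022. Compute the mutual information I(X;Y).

I(X;Y) = H(X) + H(Y) - H(X,Y)
I(X;Y) = 3.4068 + 1.0578 - 4.2022 = 0.2624 bits


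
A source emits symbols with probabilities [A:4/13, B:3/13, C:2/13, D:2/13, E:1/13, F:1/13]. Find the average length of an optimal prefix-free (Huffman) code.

Huffman tree construction:
Combine smallest probabilities repeatedly
Resulting codes:
  A: 10 (length 2)
  B: 01 (length 2)
  C: 110 (length 3)
  D: 111 (length 3)
  E: 000 (length 3)
  F: 001 (length 3)
Average length = Σ p(s) × length(s) = 2.4615 bits


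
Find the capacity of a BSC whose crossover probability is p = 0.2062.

For BSC with error probability p:
C = 1 - H(p) where H(p) is binary entropy
H(0.2062) = -0.2062 × log₂(0.2062) - 0.7938 × log₂(0.7938)
H(p) = 0.7342
C = 1 - 0.7342 = 0.2658 bits/use


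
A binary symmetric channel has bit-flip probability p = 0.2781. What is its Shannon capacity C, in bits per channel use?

For BSC with error probability p:
C = 1 - H(p) where H(p) is binary entropy
H(0.2781) = -0.2781 × log₂(0.2781) - 0.7219 × log₂(0.7219)
H(p) = 0.8528
C = 1 - 0.8528 = 0.1472 bits/use


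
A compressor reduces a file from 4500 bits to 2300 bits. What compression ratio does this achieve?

Compression ratio = Original / Compressed
= 4500 / 2300 = 1.96:1


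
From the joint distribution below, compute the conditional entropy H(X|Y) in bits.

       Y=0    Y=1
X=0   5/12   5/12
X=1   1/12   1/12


H(X|Y) = Σ_y p(y) H(X|Y=y)
  p(Y=0) = 1/2, H(X|Y=0) = 0.6500
  p(Y=1) = 1/2, H(X|Y=1) = 0.6500
H(X|Y) = 0.5000×0.6500 + 0.5000×0.6500 = 0.6500 bits


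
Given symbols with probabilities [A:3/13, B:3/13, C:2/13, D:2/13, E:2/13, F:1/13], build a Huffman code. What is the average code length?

Huffman tree construction:
Combine smallest probabilities repeatedly
Resulting codes:
  A: 00 (length 2)
  B: 01 (length 2)
  C: 101 (length 3)
  D: 110 (length 3)
  E: 111 (length 3)
  F: 100 (length 3)
Average length = Σ p(s) × length(s) = 2.5385 bits


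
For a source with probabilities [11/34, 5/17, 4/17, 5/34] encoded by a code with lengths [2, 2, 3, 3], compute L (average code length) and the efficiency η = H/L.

Average length L = Σ p_i × l_i = 2.3824 bits
Entropy H = 1.9439 bits
Efficiency η = H/L × 100% = 81.59%


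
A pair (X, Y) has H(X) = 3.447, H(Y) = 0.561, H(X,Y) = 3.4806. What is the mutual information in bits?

I(X;Y) = H(X) + H(Y) - H(X,Y)
I(X;Y) = 3.447 + 0.561 - 3.4806 = 0.5274 bits


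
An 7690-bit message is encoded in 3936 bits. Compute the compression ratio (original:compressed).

Compression ratio = Original / Compressed
= 7690 / 3936 = 1.95:1


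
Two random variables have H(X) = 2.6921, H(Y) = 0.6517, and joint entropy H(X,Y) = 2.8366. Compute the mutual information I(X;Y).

I(X;Y) = H(X) + H(Y) - H(X,Y)
I(X;Y) = 2.6921 + 0.6517 - 2.8366 = 0.5072 bits


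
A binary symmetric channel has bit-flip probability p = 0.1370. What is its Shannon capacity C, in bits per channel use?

For BSC with error probability p:
C = 1 - H(p) where H(p) is binary entropy
H(0.1370) = -0.1370 × log₂(0.1370) - 0.8630 × log₂(0.8630)
H(p) = 0.5763
C = 1 - 0.5763 = 0.4237 bits/use


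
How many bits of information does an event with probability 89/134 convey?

Information content I(x) = -log₂(p(x))
I = -log₂(89/134) = -log₂(0.6642)
I = 0.5904 bits


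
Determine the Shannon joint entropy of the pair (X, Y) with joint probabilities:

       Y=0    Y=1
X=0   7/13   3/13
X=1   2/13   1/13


H(X,Y) = -Σ p(x,y) log₂ p(x,y)
  p(0,0)=7/13: -0.5385 × log₂(0.5385) = 0.4809
  p(0,1)=3/13: -0.2308 × log₂(0.2308) = 0.4882
  p(1,0)=2/13: -0.1538 × log₂(0.1538) = 0.4155
  p(1,1)=1/13: -0.0769 × log₂(0.0769) = 0.2846
H(X,Y) = 1.6692 bits


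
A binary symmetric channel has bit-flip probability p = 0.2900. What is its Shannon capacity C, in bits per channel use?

For BSC with error probability p:
C = 1 - H(p) where H(p) is binary entropy
H(0.2900) = -0.2900 × log₂(0.2900) - 0.7100 × log₂(0.7100)
H(p) = 0.8687
C = 1 - 0.8687 = 0.1313 bits/use


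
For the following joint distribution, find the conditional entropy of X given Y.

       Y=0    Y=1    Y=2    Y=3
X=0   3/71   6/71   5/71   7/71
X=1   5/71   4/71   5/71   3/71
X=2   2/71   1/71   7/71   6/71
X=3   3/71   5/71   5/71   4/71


H(X|Y) = Σ_y p(y) H(X|Y=y)
  p(Y=0) = 13/71, H(X|Y=0) = 1.9220
  p(Y=1) = 16/71, H(X|Y=1) = 1.8050
  p(Y=2) = 22/71, H(X|Y=2) = 1.9830
  p(Y=3) = 20/71, H(X|Y=3) = 1.9261
H(X|Y) = 0.1831×1.9220 + 0.2254×1.8050 + 0.3099×1.9830 + 0.2817×1.9261 = 1.9157 bits


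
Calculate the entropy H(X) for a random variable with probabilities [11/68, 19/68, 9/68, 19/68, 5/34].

H(X) = -Σ p(x) log₂ p(x)
  -11/68 × log₂(11/68) = 0.4251
  -19/68 × log₂(19/68) = 0.5140
  -9/68 × log₂(9/68) = 0.3861
  -19/68 × log₂(19/68) = 0.5140
  -5/34 × log₂(5/34) = 0.4067
H(X) = 2.2459 bits


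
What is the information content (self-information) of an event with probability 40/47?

Information content I(x) = -log₂(p(x))
I = -log₂(40/47) = -log₂(0.8511)
I = 0.2327 bits


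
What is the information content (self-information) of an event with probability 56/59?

Information content I(x) = -log₂(p(x))
I = -log₂(56/59) = -log₂(0.9492)
I = 0.0753 bits


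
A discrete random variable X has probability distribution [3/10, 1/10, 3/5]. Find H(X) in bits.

H(X) = -Σ p(x) log₂ p(x)
  -3/10 × log₂(3/10) = 0.5211
  -1/10 × log₂(1/10) = 0.3322
  -3/5 × log₂(3/5) = 0.4422
H(X) = 1.2955 bits


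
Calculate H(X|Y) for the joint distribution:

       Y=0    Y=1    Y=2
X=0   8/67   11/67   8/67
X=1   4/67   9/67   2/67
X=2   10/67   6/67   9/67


H(X|Y) = Σ_y p(y) H(X|Y=y)
  p(Y=0) = 22/67, H(X|Y=0) = 1.4949
  p(Y=1) = 26/67, H(X|Y=1) = 1.5430
  p(Y=2) = 19/67, H(X|Y=2) = 1.3780
H(X|Y) = 0.3284×1.4949 + 0.3881×1.5430 + 0.2836×1.3780 = 1.4804 bits


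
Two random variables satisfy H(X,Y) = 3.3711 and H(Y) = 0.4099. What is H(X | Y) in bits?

Chain rule: H(X,Y) = H(X|Y) + H(Y)
H(X|Y) = H(X,Y) - H(Y) = 3.3711 - 0.4099 = 2.9612 bits


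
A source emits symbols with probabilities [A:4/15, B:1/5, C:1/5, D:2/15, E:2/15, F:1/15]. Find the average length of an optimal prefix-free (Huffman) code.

Huffman tree construction:
Combine smallest probabilities repeatedly
Resulting codes:
  A: 10 (length 2)
  B: 111 (length 3)
  C: 00 (length 2)
  D: 011 (length 3)
  E: 110 (length 3)
  F: 010 (length 3)
Average length = Σ p(s) × length(s) = 2.5333 bits


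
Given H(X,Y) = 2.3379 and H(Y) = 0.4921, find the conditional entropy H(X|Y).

Chain rule: H(X,Y) = H(X|Y) + H(Y)
H(X|Y) = H(X,Y) - H(Y) = 2.3379 - 0.4921 = 1.8458 bits


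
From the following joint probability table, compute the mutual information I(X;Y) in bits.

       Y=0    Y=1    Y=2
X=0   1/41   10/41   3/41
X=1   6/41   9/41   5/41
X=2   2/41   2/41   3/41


H(X) = 1.4699, H(Y) = 1.4839, H(X,Y) = 2.8605
I(X;Y) = H(X) + H(Y) - H(X,Y) = 0.0932 bits


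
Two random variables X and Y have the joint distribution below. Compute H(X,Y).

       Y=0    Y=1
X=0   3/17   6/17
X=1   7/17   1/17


H(X,Y) = -Σ p(x,y) log₂ p(x,y)
  p(0,0)=3/17: -0.1765 × log₂(0.1765) = 0.4416
  p(0,1)=6/17: -0.3529 × log₂(0.3529) = 0.5303
  p(1,0)=7/17: -0.4118 × log₂(0.4118) = 0.5271
  p(1,1)=1/17: -0.0588 × log₂(0.0588) = 0.2404
H(X,Y) = 1.7395 bits


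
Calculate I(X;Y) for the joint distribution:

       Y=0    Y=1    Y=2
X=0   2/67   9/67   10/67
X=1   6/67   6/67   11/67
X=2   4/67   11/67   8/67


H(X) = 1.5837, H(Y) = 1.4972, H(X,Y) = 3.0381
I(X;Y) = H(X) + H(Y) - H(X,Y) = 0.0428 bits


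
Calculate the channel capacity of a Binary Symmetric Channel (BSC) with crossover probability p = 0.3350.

For BSC with error probability p:
C = 1 - H(p) where H(p) is binary entropy
H(0.3350) = -0.3350 × log₂(0.3350) - 0.6650 × log₂(0.6650)
H(p) = 0.9200
C = 1 - 0.9200 = 0.0800 bits/use


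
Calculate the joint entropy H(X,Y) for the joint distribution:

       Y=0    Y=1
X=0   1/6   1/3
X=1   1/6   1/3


H(X,Y) = -Σ p(x,y) log₂ p(x,y)
  p(0,0)=1/6: -0.1667 × log₂(0.1667) = 0.4308
  p(0,1)=1/3: -0.3333 × log₂(0.3333) = 0.5283
  p(1,0)=1/6: -0.1667 × log₂(0.1667) = 0.4308
  p(1,1)=1/3: -0.3333 × log₂(0.3333) = 0.5283
H(X,Y) = 1.9183 bits


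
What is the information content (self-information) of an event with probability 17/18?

Information content I(x) = -log₂(p(x))
I = -log₂(17/18) = -log₂(0.9444)
I = 0.0825 bits


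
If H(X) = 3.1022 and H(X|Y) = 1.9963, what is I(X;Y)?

I(X;Y) = H(X) - H(X|Y)
I(X;Y) = 3.1022 - 1.9963 = 1.1059 bits


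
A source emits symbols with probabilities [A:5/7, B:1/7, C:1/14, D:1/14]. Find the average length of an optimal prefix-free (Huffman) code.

Huffman tree construction:
Combine smallest probabilities repeatedly
Resulting codes:
  A: 1 (length 1)
  B: 00 (length 2)
  C: 010 (length 3)
  D: 011 (length 3)
Average length = Σ p(s) × length(s) = 1.4286 bits


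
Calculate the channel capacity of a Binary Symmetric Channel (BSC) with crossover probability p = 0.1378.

For BSC with error probability p:
C = 1 - H(p) where H(p) is binary entropy
H(0.1378) = -0.1378 × log₂(0.1378) - 0.8622 × log₂(0.8622)
H(p) = 0.5784
C = 1 - 0.5784 = 0.4216 bits/use


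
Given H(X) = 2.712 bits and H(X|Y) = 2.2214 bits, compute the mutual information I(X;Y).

I(X;Y) = H(X) - H(X|Y)
I(X;Y) = 2.712 - 2.2214 = 0.4906 bits


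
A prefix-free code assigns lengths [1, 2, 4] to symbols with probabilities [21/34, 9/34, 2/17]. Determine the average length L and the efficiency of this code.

Average length L = Σ p_i × l_i = 1.6176 bits
Entropy H = 1.3002 bits
Efficiency η = H/L × 100% = 80.37%


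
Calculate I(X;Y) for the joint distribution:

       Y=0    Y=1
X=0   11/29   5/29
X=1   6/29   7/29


H(X) = 0.9923, H(Y) = 0.9784, H(X,Y) = 1.9330
I(X;Y) = H(X) + H(Y) - H(X,Y) = 0.0377 bits


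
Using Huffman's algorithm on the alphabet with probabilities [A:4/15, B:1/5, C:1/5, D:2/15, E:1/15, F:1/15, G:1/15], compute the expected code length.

Huffman tree construction:
Combine smallest probabilities repeatedly
Resulting codes:
  A: 10 (length 2)
  B: 111 (length 3)
  C: 00 (length 2)
  D: 011 (length 3)
  E: 1100 (length 4)
  F: 1101 (length 4)
  G: 010 (length 3)
Average length = Σ p(s) × length(s) = 2.6667 bits


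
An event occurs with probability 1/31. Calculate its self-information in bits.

Information content I(x) = -log₂(p(x))
I = -log₂(1/31) = -log₂(0.0323)
I = 4.9542 bits


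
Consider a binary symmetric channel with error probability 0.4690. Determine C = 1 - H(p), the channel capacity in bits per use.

For BSC with error probability p:
C = 1 - H(p) where H(p) is binary entropy
H(0.4690) = -0.4690 × log₂(0.4690) - 0.5310 × log₂(0.5310)
H(p) = 0.9972
C = 1 - 0.9972 = 0.0028 bits/use


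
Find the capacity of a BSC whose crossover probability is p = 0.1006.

For BSC with error probability p:
C = 1 - H(p) where H(p) is binary entropy
H(0.1006) = -0.1006 × log₂(0.1006) - 0.8994 × log₂(0.8994)
H(p) = 0.4709
C = 1 - 0.4709 = 0.5291 bits/use


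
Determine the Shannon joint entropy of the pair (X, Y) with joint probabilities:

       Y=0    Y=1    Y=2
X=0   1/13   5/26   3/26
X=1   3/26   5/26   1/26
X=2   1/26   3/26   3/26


H(X,Y) = -Σ p(x,y) log₂ p(x,y)
  p(0,0)=1/13: -0.0769 × log₂(0.0769) = 0.2846
  p(0,1)=5/26: -0.1923 × log₂(0.1923) = 0.4574
  p(0,2)=3/26: -0.1154 × log₂(0.1154) = 0.3595
  p(1,0)=3/26: -0.1154 × log₂(0.1154) = 0.3595
  p(1,1)=5/26: -0.1923 × log₂(0.1923) = 0.4574
  p(1,2)=1/26: -0.0385 × log₂(0.0385) = 0.1808
  p(2,0)=1/26: -0.0385 × log₂(0.0385) = 0.1808
  p(2,1)=3/26: -0.1154 × log₂(0.1154) = 0.3595
  p(2,2)=3/26: -0.1154 × log₂(0.1154) = 0.3595
H(X,Y) = 2.9989 bits


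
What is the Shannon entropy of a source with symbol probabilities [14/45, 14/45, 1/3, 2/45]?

H(X) = -Σ p(x) log₂ p(x)
  -14/45 × log₂(14/45) = 0.5241
  -14/45 × log₂(14/45) = 0.5241
  -1/3 × log₂(1/3) = 0.5283
  -2/45 × log₂(2/45) = 0.1996
H(X) = 1.7761 bits


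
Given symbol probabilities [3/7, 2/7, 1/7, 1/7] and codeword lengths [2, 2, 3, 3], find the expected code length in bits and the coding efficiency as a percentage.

Average length L = Σ p_i × l_i = 2.2857 bits
Entropy H = 1.8424 bits
Efficiency η = H/L × 100% = 80.60%


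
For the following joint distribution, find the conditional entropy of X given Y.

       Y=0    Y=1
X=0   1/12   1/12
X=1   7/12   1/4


H(X|Y) = Σ_y p(y) H(X|Y=y)
  p(Y=0) = 2/3, H(X|Y=0) = 0.5436
  p(Y=1) = 1/3, H(X|Y=1) = 0.8113
H(X|Y) = 0.6667×0.5436 + 0.3333×0.8113 = 0.6328 bits


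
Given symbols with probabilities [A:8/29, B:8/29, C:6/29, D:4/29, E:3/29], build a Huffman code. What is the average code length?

Huffman tree construction:
Combine smallest probabilities repeatedly
Resulting codes:
  A: 10 (length 2)
  B: 11 (length 2)
  C: 00 (length 2)
  D: 011 (length 3)
  E: 010 (length 3)
Average length = Σ p(s) × length(s) = 2.2414 bits


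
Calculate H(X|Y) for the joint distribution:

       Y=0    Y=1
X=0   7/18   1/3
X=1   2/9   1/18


H(X|Y) = Σ_y p(y) H(X|Y=y)
  p(Y=0) = 11/18, H(X|Y=0) = 0.9457
  p(Y=1) = 7/18, H(X|Y=1) = 0.5917
H(X|Y) = 0.6111×0.9457 + 0.3889×0.5917 = 0.8080 bits


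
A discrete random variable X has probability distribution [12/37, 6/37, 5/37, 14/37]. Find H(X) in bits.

H(X) = -Σ p(x) log₂ p(x)
  -12/37 × log₂(12/37) = 0.5269
  -6/37 × log₂(6/37) = 0.4256
  -5/37 × log₂(5/37) = 0.3902
  -14/37 × log₂(14/37) = 0.5305
H(X) = 1.8732 bits


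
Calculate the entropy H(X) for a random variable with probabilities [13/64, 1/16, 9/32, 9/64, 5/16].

H(X) = -Σ p(x) log₂ p(x)
  -13/64 × log₂(13/64) = 0.4671
  -1/16 × log₂(1/16) = 0.2500
  -9/32 × log₂(9/32) = 0.5147
  -9/64 × log₂(9/64) = 0.3980
  -5/16 × log₂(5/16) = 0.5244
H(X) = 2.1542 bits


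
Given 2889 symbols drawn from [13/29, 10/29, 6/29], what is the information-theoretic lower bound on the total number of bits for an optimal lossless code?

Entropy H = 1.5189 bits/symbol
Minimum bits = H × n = 1.5189 × 2889
= 4387.96 bits


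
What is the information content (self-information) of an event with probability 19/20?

Information content I(x) = -log₂(p(x))
I = -log₂(19/20) = -log₂(0.9500)
I = 0.0740 bits


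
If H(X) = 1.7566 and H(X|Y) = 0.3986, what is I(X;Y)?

I(X;Y) = H(X) - H(X|Y)
I(X;Y) = 1.7566 - 0.3986 = 1.358 bits


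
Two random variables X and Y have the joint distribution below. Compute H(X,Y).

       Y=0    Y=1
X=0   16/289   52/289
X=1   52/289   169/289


H(X,Y) = -Σ p(x,y) log₂ p(x,y)
  p(0,0)=16/289: -0.0554 × log₂(0.0554) = 0.2311
  p(0,1)=52/289: -0.1799 × log₂(0.1799) = 0.4452
  p(1,0)=52/289: -0.1799 × log₂(0.1799) = 0.4452
  p(1,1)=169/289: -0.5848 × log₂(0.5848) = 0.4526
H(X,Y) = 1.5743 bits


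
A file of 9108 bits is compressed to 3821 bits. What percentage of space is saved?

Space savings = (1 - Compressed/Original) × 100%
= (1 - 3821/9108) × 100%
= 58.05%


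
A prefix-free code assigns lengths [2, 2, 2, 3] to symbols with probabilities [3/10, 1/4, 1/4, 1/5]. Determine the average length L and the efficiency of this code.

Average length L = Σ p_i × l_i = 2.2000 bits
Entropy H = 1.9855 bits
Efficiency η = H/L × 100% = 90.25%


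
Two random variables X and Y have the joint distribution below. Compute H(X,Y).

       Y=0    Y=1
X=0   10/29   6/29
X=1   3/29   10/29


H(X,Y) = -Σ p(x,y) log₂ p(x,y)
  p(0,0)=10/29: -0.3448 × log₂(0.3448) = 0.5297
  p(0,1)=6/29: -0.2069 × log₂(0.2069) = 0.4703
  p(1,0)=3/29: -0.1034 × log₂(0.1034) = 0.3386
  p(1,1)=10/29: -0.3448 × log₂(0.3448) = 0.5297
H(X,Y) = 1.8682 bits


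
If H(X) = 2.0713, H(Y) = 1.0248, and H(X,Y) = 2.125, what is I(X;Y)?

I(X;Y) = H(X) + H(Y) - H(X,Y)
I(X;Y) = 2.0713 + 1.0248 - 2.125 = 0.9711 bits


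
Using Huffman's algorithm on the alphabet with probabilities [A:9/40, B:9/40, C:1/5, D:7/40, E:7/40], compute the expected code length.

Huffman tree construction:
Combine smallest probabilities repeatedly
Resulting codes:
  A: 01 (length 2)
  B: 10 (length 2)
  C: 00 (length 2)
  D: 110 (length 3)
  E: 111 (length 3)
Average length = Σ p(s) × length(s) = 2.3500 bits


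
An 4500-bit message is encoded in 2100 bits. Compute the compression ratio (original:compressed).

Compression ratio = Original / Compressed
= 4500 / 2100 = 2.14:1


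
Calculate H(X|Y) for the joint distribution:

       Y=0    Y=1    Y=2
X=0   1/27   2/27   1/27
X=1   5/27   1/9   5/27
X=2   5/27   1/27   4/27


H(X|Y) = Σ_y p(y) H(X|Y=y)
  p(Y=0) = 11/27, H(X|Y=0) = 1.3486
  p(Y=1) = 2/9, H(X|Y=1) = 1.4591
  p(Y=2) = 10/27, H(X|Y=2) = 1.3610
H(X|Y) = 0.4074×1.3486 + 0.2222×1.4591 + 0.3704×1.3610 = 1.3777 bits


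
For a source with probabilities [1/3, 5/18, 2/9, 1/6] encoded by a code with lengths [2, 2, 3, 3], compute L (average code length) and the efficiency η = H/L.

Average length L = Σ p_i × l_i = 2.3889 bits
Entropy H = 1.9547 bits
Efficiency η = H/L × 100% = 81.82%


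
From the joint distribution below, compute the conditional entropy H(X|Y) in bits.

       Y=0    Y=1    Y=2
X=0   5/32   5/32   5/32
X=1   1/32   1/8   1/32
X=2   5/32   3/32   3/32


H(X|Y) = Σ_y p(y) H(X|Y=y)
  p(Y=0) = 11/32, H(X|Y=0) = 1.3486
  p(Y=1) = 3/8, H(X|Y=1) = 1.5546
  p(Y=2) = 9/32, H(X|Y=2) = 1.3516
H(X|Y) = 0.3438×1.3486 + 0.3750×1.5546 + 0.2812×1.3516 = 1.4267 bits


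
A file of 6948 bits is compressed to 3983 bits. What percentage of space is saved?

Space savings = (1 - Compressed/Original) × 100%
= (1 - 3983/6948) × 100%
= 42.67%


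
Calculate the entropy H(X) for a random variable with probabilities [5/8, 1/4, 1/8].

H(X) = -Σ p(x) log₂ p(x)
  -5/8 × log₂(5/8) = 0.4238
  -1/4 × log₂(1/4) = 0.5000
  -1/8 × log₂(1/8) = 0.3750
H(X) = 1.2988 bits


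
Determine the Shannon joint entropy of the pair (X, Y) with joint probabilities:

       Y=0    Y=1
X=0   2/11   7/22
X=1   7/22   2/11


H(X,Y) = -Σ p(x,y) log₂ p(x,y)
  p(0,0)=2/11: -0.1818 × log₂(0.1818) = 0.4472
  p(0,1)=7/22: -0.3182 × log₂(0.3182) = 0.5257
  p(1,0)=7/22: -0.3182 × log₂(0.3182) = 0.5257
  p(1,1)=2/11: -0.1818 × log₂(0.1818) = 0.4472
H(X,Y) = 1.9457 bits


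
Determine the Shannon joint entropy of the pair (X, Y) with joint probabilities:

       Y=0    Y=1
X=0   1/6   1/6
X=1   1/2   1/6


H(X,Y) = -Σ p(x,y) log₂ p(x,y)
  p(0,0)=1/6: -0.1667 × log₂(0.1667) = 0.4308
  p(0,1)=1/6: -0.1667 × log₂(0.1667) = 0.4308
  p(1,0)=1/2: -0.5000 × log₂(0.5000) = 0.5000
  p(1,1)=1/6: -0.1667 × log₂(0.1667) = 0.4308
H(X,Y) = 1.7925 bits


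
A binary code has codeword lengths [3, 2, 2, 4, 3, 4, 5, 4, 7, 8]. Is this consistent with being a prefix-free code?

Kraft inequality: Σ 2^(-l_i) ≤ 1 for prefix-free code
Calculating: 2^(-3) + 2^(-2) + 2^(-2) + 2^(-4) + 2^(-3) + 2^(-4) + 2^(-5) + 2^(-4) + 2^(-7) + 2^(-8)
= 0.125 + 0.25 + 0.25 + 0.0625 + 0.125 + 0.0625 + 0.03125 + 0.0625 + 0.0078125 + 0.00390625
= 0.9805
Since 0.9805 ≤ 1, prefix-free code exists


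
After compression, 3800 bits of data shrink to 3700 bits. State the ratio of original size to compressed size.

Compression ratio = Original / Compressed
= 3800 / 3700 = 1.03:1


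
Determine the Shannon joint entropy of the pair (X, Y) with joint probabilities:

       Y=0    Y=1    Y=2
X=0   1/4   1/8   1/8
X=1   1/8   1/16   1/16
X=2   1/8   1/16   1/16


H(X,Y) = -Σ p(x,y) log₂ p(x,y)
  p(0,0)=1/4: -0.2500 × log₂(0.2500) = 0.5000
  p(0,1)=1/8: -0.1250 × log₂(0.1250) = 0.3750
  p(0,2)=1/8: -0.1250 × log₂(0.1250) = 0.3750
  p(1,0)=1/8: -0.1250 × log₂(0.1250) = 0.3750
  p(1,1)=1/16: -0.0625 × log₂(0.0625) = 0.2500
  p(1,2)=1/16: -0.0625 × log₂(0.0625) = 0.2500
  p(2,0)=1/8: -0.1250 × log₂(0.1250) = 0.3750
  p(2,1)=1/16: -0.0625 × log₂(0.0625) = 0.2500
  p(2,2)=1/16: -0.0625 × log₂(0.0625) = 0.2500
H(X,Y) = 3.0000 bits


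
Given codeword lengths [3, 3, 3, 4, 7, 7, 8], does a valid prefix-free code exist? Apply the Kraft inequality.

Kraft inequality: Σ 2^(-l_i) ≤ 1 for prefix-free code
Calculating: 2^(-3) + 2^(-3) + 2^(-3) + 2^(-4) + 2^(-7) + 2^(-7) + 2^(-8)
= 0.125 + 0.125 + 0.125 + 0.0625 + 0.0078125 + 0.0078125 + 0.00390625
= 0.4570
Since 0.4570 ≤ 1, prefix-free code exists


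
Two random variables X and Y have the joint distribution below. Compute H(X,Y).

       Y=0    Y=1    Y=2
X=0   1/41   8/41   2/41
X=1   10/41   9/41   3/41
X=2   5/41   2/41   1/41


H(X,Y) = -Σ p(x,y) log₂ p(x,y)
  p(0,0)=1/41: -0.0244 × log₂(0.0244) = 0.1307
  p(0,1)=8/41: -0.1951 × log₂(0.1951) = 0.4600
  p(0,2)=2/41: -0.0488 × log₂(0.0488) = 0.2126
  p(1,0)=10/41: -0.2439 × log₂(0.2439) = 0.4965
  p(1,1)=9/41: -0.2195 × log₂(0.2195) = 0.4802
  p(1,2)=3/41: -0.0732 × log₂(0.0732) = 0.2760
  p(2,0)=5/41: -0.1220 × log₂(0.1220) = 0.3702
  p(2,1)=2/41: -0.0488 × log₂(0.0488) = 0.2126
  p(2,2)=1/41: -0.0244 × log₂(0.0244) = 0.1307
H(X,Y) = 2.7694 bits


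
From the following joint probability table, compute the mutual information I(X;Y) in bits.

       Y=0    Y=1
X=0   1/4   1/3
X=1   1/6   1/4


H(X) = 0.9799, H(Y) = 0.9799, H(X,Y) = 1.9591
I(X;Y) = H(X) + H(Y) - H(X,Y) = 0.0006 bits


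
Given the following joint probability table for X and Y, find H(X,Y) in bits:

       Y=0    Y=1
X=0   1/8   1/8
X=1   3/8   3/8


H(X,Y) = -Σ p(x,y) log₂ p(x,y)
  p(0,0)=1/8: -0.1250 × log₂(0.1250) = 0.3750
  p(0,1)=1/8: -0.1250 × log₂(0.1250) = 0.3750
  p(1,0)=3/8: -0.3750 × log₂(0.3750) = 0.5306
  p(1,1)=3/8: -0.3750 × log₂(0.3750) = 0.5306
H(X,Y) = 1.8113 bits


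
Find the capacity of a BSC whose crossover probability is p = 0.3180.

For BSC with error probability p:
C = 1 - H(p) where H(p) is binary entropy
H(0.3180) = -0.3180 × log₂(0.3180) - 0.6820 × log₂(0.6820)
H(p) = 0.9022
C = 1 - 0.9022 = 0.0978 bits/use


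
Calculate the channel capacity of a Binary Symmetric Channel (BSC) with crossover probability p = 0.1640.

For BSC with error probability p:
C = 1 - H(p) where H(p) is binary entropy
H(0.1640) = -0.1640 × log₂(0.1640) - 0.8360 × log₂(0.8360)
H(p) = 0.6438
C = 1 - 0.6438 = 0.3562 bits/use


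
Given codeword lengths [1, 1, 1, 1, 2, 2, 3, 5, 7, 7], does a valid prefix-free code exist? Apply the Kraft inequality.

Kraft inequality: Σ 2^(-l_i) ≤ 1 for prefix-free code
Calculating: 2^(-1) + 2^(-1) + 2^(-1) + 2^(-1) + 2^(-2) + 2^(-2) + 2^(-3) + 2^(-5) + 2^(-7) + 2^(-7)
= 0.5 + 0.5 + 0.5 + 0.5 + 0.25 + 0.25 + 0.125 + 0.03125 + 0.0078125 + 0.0078125
= 2.6719
Since 2.6719 > 1, prefix-free code does not exist


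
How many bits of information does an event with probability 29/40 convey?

Information content I(x) = -log₂(p(x))
I = -log₂(29/40) = -log₂(0.7250)
I = 0.4639 bits


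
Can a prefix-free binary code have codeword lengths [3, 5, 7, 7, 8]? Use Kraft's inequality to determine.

Kraft inequality: Σ 2^(-l_i) ≤ 1 for prefix-free code
Calculating: 2^(-3) + 2^(-5) + 2^(-7) + 2^(-7) + 2^(-8)
= 0.125 + 0.03125 + 0.0078125 + 0.0078125 + 0.00390625
= 0.1758
Since 0.1758 ≤ 1, prefix-free code exists


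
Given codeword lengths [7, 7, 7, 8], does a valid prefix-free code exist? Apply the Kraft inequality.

Kraft inequality: Σ 2^(-l_i) ≤ 1 for prefix-free code
Calculating: 2^(-7) + 2^(-7) + 2^(-7) + 2^(-8)
= 0.0078125 + 0.0078125 + 0.0078125 + 0.00390625
= 0.0273
Since 0.0273 ≤ 1, prefix-free code exists


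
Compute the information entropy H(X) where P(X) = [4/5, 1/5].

H(X) = -Σ p(x) log₂ p(x)
  -4/5 × log₂(4/5) = 0.2575
  -1/5 × log₂(1/5) = 0.4644
H(X) = 0.7219 bits


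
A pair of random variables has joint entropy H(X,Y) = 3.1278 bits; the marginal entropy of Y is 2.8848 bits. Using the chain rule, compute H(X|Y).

Chain rule: H(X,Y) = H(X|Y) + H(Y)
H(X|Y) = H(X,Y) - H(Y) = 3.1278 - 2.8848 = 0.243 bits


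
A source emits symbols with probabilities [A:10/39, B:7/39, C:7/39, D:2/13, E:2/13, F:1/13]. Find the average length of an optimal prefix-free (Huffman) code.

Huffman tree construction:
Combine smallest probabilities repeatedly
Resulting codes:
  A: 10 (length 2)
  B: 111 (length 3)
  C: 00 (length 2)
  D: 011 (length 3)
  E: 110 (length 3)
  F: 010 (length 3)
Average length = Σ p(s) × length(s) = 2.5641 bits


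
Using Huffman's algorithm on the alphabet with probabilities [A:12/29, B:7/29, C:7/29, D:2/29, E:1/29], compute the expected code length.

Huffman tree construction:
Combine smallest probabilities repeatedly
Resulting codes:
  A: 0 (length 1)
  B: 111 (length 3)
  C: 10 (length 2)
  D: 1101 (length 4)
  E: 1100 (length 4)
Average length = Σ p(s) × length(s) = 2.0345 bits


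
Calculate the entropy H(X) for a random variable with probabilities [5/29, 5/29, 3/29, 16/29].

H(X) = -Σ p(x) log₂ p(x)
  -5/29 × log₂(5/29) = 0.4373
  -5/29 × log₂(5/29) = 0.4373
  -3/29 × log₂(3/29) = 0.3386
  -16/29 × log₂(16/29) = 0.4734
H(X) = 1.6865 bits


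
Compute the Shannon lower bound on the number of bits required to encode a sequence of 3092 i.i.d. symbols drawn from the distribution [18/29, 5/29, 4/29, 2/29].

Entropy H = 1.5246 bits/symbol
Minimum bits = H × n = 1.5246 × 3092
= 4714.04 bits


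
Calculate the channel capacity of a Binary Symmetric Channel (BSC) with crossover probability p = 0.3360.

For BSC with error probability p:
C = 1 - H(p) where H(p) is binary entropy
H(0.3360) = -0.3360 × log₂(0.3360) - 0.6640 × log₂(0.6640)
H(p) = 0.9209
C = 1 - 0.9209 = 0.0791 bits/use


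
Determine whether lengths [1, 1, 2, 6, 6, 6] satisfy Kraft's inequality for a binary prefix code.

Kraft inequality: Σ 2^(-l_i) ≤ 1 for prefix-free code
Calculating: 2^(-1) + 2^(-1) + 2^(-2) + 2^(-6) + 2^(-6) + 2^(-6)
= 0.5 + 0.5 + 0.25 + 0.015625 + 0.015625 + 0.015625
= 1.2969
Since 1.2969 > 1, prefix-free code does not exist


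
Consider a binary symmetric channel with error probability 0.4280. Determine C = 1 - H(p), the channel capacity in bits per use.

For BSC with error probability p:
C = 1 - H(p) where H(p) is binary entropy
H(0.4280) = -0.4280 × log₂(0.4280) - 0.5720 × log₂(0.5720)
H(p) = 0.9850
C = 1 - 0.9850 = 0.0150 bits/use


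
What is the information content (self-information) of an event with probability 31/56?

Information content I(x) = -log₂(p(x))
I = -log₂(31/56) = -log₂(0.5536)
I = 0.8532 bits


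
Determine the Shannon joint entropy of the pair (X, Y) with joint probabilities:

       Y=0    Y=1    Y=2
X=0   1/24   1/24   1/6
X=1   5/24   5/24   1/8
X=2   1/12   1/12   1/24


H(X,Y) = -Σ p(x,y) log₂ p(x,y)
  p(0,0)=1/24: -0.0417 × log₂(0.0417) = 0.1910
  p(0,1)=1/24: -0.0417 × log₂(0.0417) = 0.1910
  p(0,2)=1/6: -0.1667 × log₂(0.1667) = 0.4308
  p(1,0)=5/24: -0.2083 × log₂(0.2083) = 0.4715
  p(1,1)=5/24: -0.2083 × log₂(0.2083) = 0.4715
  p(1,2)=1/8: -0.1250 × log₂(0.1250) = 0.3750
  p(2,0)=1/12: -0.0833 × log₂(0.0833) = 0.2987
  p(2,1)=1/12: -0.0833 × log₂(0.0833) = 0.2987
  p(2,2)=1/24: -0.0417 × log₂(0.0417) = 0.1910
H(X,Y) = 2.9194 bits


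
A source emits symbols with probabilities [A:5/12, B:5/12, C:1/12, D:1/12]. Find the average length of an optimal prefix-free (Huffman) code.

Huffman tree construction:
Combine smallest probabilities repeatedly
Resulting codes:
  A: 11 (length 2)
  B: 0 (length 1)
  C: 100 (length 3)
  D: 101 (length 3)
Average length = Σ p(s) × length(s) = 1.7500 bits


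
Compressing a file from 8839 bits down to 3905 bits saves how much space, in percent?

Space savings = (1 - Compressed/Original) × 100%
= (1 - 3905/8839) × 100%
= 55.82%


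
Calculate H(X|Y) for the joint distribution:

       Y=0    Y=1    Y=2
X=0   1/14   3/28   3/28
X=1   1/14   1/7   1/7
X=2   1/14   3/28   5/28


H(X|Y) = Σ_y p(y) H(X|Y=y)
  p(Y=0) = 3/14, H(X|Y=0) = 1.5850
  p(Y=1) = 5/14, H(X|Y=1) = 1.5710
  p(Y=2) = 3/7, H(X|Y=2) = 1.5546
H(X|Y) = 0.2143×1.5850 + 0.3571×1.5710 + 0.4286×1.5546 = 1.5669 bits


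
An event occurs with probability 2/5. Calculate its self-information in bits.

Information content I(x) = -log₂(p(x))
I = -log₂(2/5) = -log₂(0.4000)
I = 1.3219 bits


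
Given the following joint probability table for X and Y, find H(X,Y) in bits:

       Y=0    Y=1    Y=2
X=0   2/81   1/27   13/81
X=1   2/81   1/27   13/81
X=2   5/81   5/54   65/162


H(X,Y) = -Σ p(x,y) log₂ p(x,y)
  p(0,0)=2/81: -0.0247 × log₂(0.0247) = 0.1318
  p(0,1)=1/27: -0.0370 × log₂(0.0370) = 0.1761
  p(0,2)=13/81: -0.1605 × log₂(0.1605) = 0.4236
  p(1,0)=2/81: -0.0247 × log₂(0.0247) = 0.1318
  p(1,1)=1/27: -0.0370 × log₂(0.0370) = 0.1761
  p(1,2)=13/81: -0.1605 × log₂(0.1605) = 0.4236
  p(2,0)=5/81: -0.0617 × log₂(0.0617) = 0.2480
  p(2,1)=5/54: -0.0926 × log₂(0.0926) = 0.3179
  p(2,2)=65/162: -0.4012 × log₂(0.4012) = 0.5286
H(X,Y) = 2.5576 bits


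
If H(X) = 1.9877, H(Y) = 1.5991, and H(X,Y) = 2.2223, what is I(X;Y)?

I(X;Y) = H(X) + H(Y) - H(X,Y)
I(X;Y) = 1.9877 + 1.5991 - 2.2223 = 1.3645 bits
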